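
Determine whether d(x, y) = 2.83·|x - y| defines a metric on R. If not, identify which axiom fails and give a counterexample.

Yes. Since |x - y| is a metric on R and 2.83 > 0, the positive scalar multiple 2.83·|x - y| is also a metric: scaling by a positive constant preserves non-negativity, identity (d=0 ⟺ |x-y|=0 ⟺ x=y), symmetry, and the triangle inequality.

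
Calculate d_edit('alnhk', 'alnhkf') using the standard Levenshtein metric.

Let D[i][j] be the edit distance between the first i characters of 'alnhk' and the first j characters of 'alnhkf', with D[i][0] = i, D[0][j] = j, and D[i][j] = D[i-1][j-1] if the characters match, else 1 + min(D[i-1][j], D[i][j-1], D[i-1][j-1]). Filling the table (rows: prefixes of 'alnhk', columns: prefixes of 'alnhkf'):
     ε  a  l  n  h  k  f
  ε  0  1  2  3  4  5  6
  a  1  0  1  2  3  4  5
  l  2  1  0  1  2  3  4
  n  3  2  1  0  1  2  3
  h  4  3  2  1  0  1  2
  k  5  4  3  2  1  0  1
The bottom-right entry gives D[5][6] = 1, so no sequence of fewer than 1 edit works. Backtracking through the table gives one optimal edit sequence (1 edit):
  alnhk → alnhkf (ins f @6)
Edit distance = 1.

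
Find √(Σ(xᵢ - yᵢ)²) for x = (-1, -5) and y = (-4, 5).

√(Σ(x_i - y_i)²) = √((-1 - (-4))² + (-5 - 5)²)
= √(3² + (-10)²) = √(9 + 100) = √109 ≈ 10.4403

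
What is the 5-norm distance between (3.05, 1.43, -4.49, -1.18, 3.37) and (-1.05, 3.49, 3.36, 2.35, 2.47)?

(Σ|x_i - y_i|^5)^(1/5) = (|3.05 - (-1.05)|^5 + |1.43 - 3.49|^5 + |-4.49 - 3.36|^5 + |-1.18 - 2.35|^5 + |3.37 - 2.47|^5)^(1/5)
= (4.1^5 + 2.06^5 + 7.85^5 + 3.53^5 + 0.9^5)^(1/5) ≈ (1158.562 + 37.0968 + 29809.0602 + 548.1173 + 0.5905)^(1/5) = (31553.4268)^(1/5) ≈ 7.9398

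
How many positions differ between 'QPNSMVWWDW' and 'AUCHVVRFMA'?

Differing positions: 1, 2, 3, 4, 5, 7, 8, 9, 10. Hamming distance = 9.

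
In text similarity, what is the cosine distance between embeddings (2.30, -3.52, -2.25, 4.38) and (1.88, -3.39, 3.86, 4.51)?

With u = (2.30, -3.52, -2.25, 4.38), v = (1.88, -3.39, 3.86, 4.51):
u·v = 2.3·1.88 + (-3.52)·(-3.39) + (-2.25)·3.86 + 4.38·4.51 = 4.324 + 11.9328 + (-8.685) + 19.7538 = 27.3256.
|u| = √(2.3² + (-3.52)² + (-2.25)² + 4.38²) = √(5.29 + 12.3904 + 5.0625 + 19.1844) = √41.9273, |v| = √(1.88² + (-3.39)² + 3.86² + 4.51²) = √(3.5344 + 11.4921 + 14.8996 + 20.3401) = √50.2662.
cos θ = (u·v)/(|u||v|) = 27.3256/(√41.9273·√50.2662) ≈ 0.5952
Cosine distance = 1 - cos θ ≈ 1 - 0.5952 = 0.4048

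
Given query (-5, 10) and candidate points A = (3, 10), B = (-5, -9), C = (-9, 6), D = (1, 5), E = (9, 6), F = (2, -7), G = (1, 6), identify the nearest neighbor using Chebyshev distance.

Distances: d(A) = 8, d(B) = 19, d(C) = 4, d(D) = 6, d(E) = 14, d(F) = 17, d(G) = 6. Nearest: C = (-9, 6) with distance 4.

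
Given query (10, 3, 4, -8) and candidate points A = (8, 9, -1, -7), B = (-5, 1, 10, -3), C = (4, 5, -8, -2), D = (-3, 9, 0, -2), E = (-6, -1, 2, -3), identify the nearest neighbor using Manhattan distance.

Distances: d(A) = 14, d(B) = 28, d(C) = 26, d(D) = 29, d(E) = 27. Nearest: A = (8, 9, -1, -7) with distance 14.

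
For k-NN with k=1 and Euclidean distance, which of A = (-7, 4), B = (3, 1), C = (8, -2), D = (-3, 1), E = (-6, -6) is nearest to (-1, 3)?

Distances: d(A) ≈ 6.0828, d(B) ≈ 4.4721, d(C) ≈ 10.2956, d(D) ≈ 2.8284, d(E) ≈ 10.2956. Nearest: D = (-3, 1) with distance 2.8284.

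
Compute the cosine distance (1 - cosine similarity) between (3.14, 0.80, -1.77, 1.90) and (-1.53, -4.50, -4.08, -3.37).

With u = (3.14, 0.80, -1.77, 1.90), v = (-1.53, -4.50, -4.08, -3.37):
u·v = 3.14·(-1.53) + 0.8·(-4.5) + (-1.77)·(-4.08) + 1.9·(-3.37) = (-4.8042) + (-3.6) + 7.2216 + (-6.403) = -7.5856.
|u| = √(3.14² + 0.8² + (-1.77)² + 1.9²) = √(9.8596 + 0.64 + 3.1329 + 3.61) = √17.2425, |v| = √((-1.53)² + (-4.5)² + (-4.08)² + (-3.37)²) = √(2.3409 + 20.25 + 16.6464 + 11.3569) = √50.5942.
cos θ = (u·v)/(|u||v|) = -7.5856/(√17.2425·√50.5942) ≈ -0.2568
Cosine distance = 1 - cos θ ≈ 1 - (-0.2568) = 1.2568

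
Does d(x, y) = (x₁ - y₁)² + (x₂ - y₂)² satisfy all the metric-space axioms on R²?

No. The squared Euclidean distance fails the triangle inequality. Counterexample: x = (0, 0), y = (5, 1), z = (10, 2). d(x,z) = 10² + 2² = 104, but d(x,y) + d(y,z) = (5² + 1²) + (5² + 1²) = 26 + 26 = 52. Since 104 > 52, the triangle inequality is violated. (Note: √d, the ordinary Euclidean distance, IS a metric.)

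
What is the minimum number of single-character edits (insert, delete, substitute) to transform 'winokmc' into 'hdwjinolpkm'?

Let D[i][j] be the edit distance between the first i characters of 'winokmc' and the first j characters of 'hdwjinolpkm', with D[i][0] = i, D[0][j] = j, and D[i][j] = D[i-1][j-1] if the characters match, else 1 + min(D[i-1][j], D[i][j-1], D[i-1][j-1]). Filling the table (rows: prefixes of 'winokmc', columns: prefixes of 'hdwjinolpkm'):
     ε  h  d  w  j  i  n  o  l  p  k  m
  ε  0  1  2  3  4  5  6  7  8  9 10 11
  w  1  1  2  2  3  4  5  6  7  8  9 10
  i  2  2  2  3  3  3  4  5  6  7  8  9
  n  3  3  3  3  4  4  3  4  5  6  7  8
  o  4  4  4  4  4  5  4  3  4  5  6  7
  k  5  5  5  5  5  5  5  4  4  5  5  6
  m  6  6  6  6  6  6  6  5  5  5  6  5
  c  7  7  7  7  7  7  7  6  6  6  6  6
The bottom-right entry gives D[7][11] = 6, so no sequence of fewer than 6 edits works. Backtracking through the table gives one optimal edit sequence (6 edits):
  winokmc → hwinokmc (ins h @1)
  hwinokmc → hdwinokmc (ins d @2)
  hdwinokmc → hdwjinokmc (ins j @4)
  hdwjinokmc → hdwjinolkmc (ins l @8)
  hdwjinolkmc → hdwjinolpkmc (ins p @9)
  hdwjinolpkmc → hdwjinolpkm (del c @12)
Edit distance = 6.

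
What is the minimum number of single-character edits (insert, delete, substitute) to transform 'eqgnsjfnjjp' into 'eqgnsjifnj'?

Let D[i][j] be the edit distance between the first i characters of 'eqgnsjfnjjp' and the first j characters of 'eqgnsjifnj', with D[i][0] = i, D[0][j] = j, and D[i][j] = D[i-1][j-1] if the characters match, else 1 + min(D[i-1][j], D[i][j-1], D[i-1][j-1]). Filling the table (rows: prefixes of 'eqgnsjfnjjp', columns: prefixes of 'eqgnsjifnj'):
     ε  e  q  g  n  s  j  i  f  n  j
  ε  0  1  2  3  4  5  6  7  8  9 10
  e  1  0  1  2  3  4  5  6  7  8  9
  q  2  1  0  1  2  3  4  5  6  7  8
  g  3  2  1  0  1  2  3  4  5  6  7
  n  4  3  2  1  0  1  2  3  4  5  6
  s  5  4  3  2  1  0  1  2  3  4  5
  j  6  5  4  3  2  1  0  1  2  3  4
  f  7  6  5  4  3  2  1  1  1  2  3
  n  8  7  6  5  4  3  2  2  2  1  2
  j  9  8  7  6  5  4  3  3  3  2  1
  j 10  9  8  7  6  5  4  4  4  3  2
  p 11 10  9  8  7  6  5  5  5  4  3
The bottom-right entry gives D[11][10] = 3, so no sequence of fewer than 3 edits works. Backtracking through the table gives one optimal edit sequence (3 edits):
  eqgnsjfnjjp → eqgnsjifnjjp (ins i @7)
  eqgnsjifnjjp → eqgnsjifnjp (del j @10)
  eqgnsjifnjp → eqgnsjifnj (del p @11)
Edit distance = 3.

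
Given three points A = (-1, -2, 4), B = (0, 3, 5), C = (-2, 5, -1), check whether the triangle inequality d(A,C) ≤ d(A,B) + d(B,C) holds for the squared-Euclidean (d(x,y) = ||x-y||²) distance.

d(A,B) = 1² + 5² + 1² = 27, d(B,C) = 2² + 2² + 6² = 44, d(A,C) = 1² + 7² + 5² = 75.
d(A,C) = 75 > 27 + 44 = 71. Triangle inequality is VIOLATED. (Squared-Euclidean is not a metric — this is a counterexample.)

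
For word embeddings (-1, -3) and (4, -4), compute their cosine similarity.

With u = (-1, -3), v = (4, -4):
u·v = (-1)·4 + (-3)·(-4) = (-4) + 12 = 8.
|u| = √((-1)² + (-3)²) = √10, |v| = √(4² + (-4)²) = √32, so |u||v| = √(10·32) = √320.
cos θ = (u·v)/(|u||v|) = 8/√320 ≈ 0.4472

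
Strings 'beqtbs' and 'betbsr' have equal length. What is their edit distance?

Let D[i][j] be the edit distance between the first i characters of 'beqtbs' and the first j characters of 'betbsr', with D[i][0] = i, D[0][j] = j, and D[i][j] = D[i-1][j-1] if the characters match, else 1 + min(D[i-1][j], D[i][j-1], D[i-1][j-1]). Filling the table (rows: prefixes of 'beqtbs', columns: prefixes of 'betbsr'):
     ε  b  e  t  b  s  r
  ε  0  1  2  3  4  5  6
  b  1  0  1  2  3  4  5
  e  2  1  0  1  2  3  4
  q  3  2  1  1  2  3  4
  t  4  3  2  1  2  3  4
  b  5  4  3  2  1  2  3
  s  6  5  4  3  2  1  2
The bottom-right entry gives D[6][6] = 2, so no sequence of fewer than 2 edits works. Backtracking through the table gives one optimal edit sequence (2 edits):
  beqtbs → betbs (del q @3)
  betbs → betbsr (ins r @6)
Edit distance = 2.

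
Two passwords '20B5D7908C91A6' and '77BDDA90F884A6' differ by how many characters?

Differing positions: 1, 2, 4, 6, 9, 10, 11, 12. Hamming distance = 8.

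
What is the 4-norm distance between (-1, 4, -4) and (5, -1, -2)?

(Σ|x_i - y_i|^4)^(1/4) = (|-1 - 5|^4 + |4 - (-1)|^4 + |-4 - (-2)|^4)^(1/4)
= (6^4 + 5^4 + 2^4)^(1/4) = (1296 + 625 + 16)^(1/4) = (1937)^(1/4) ≈ 6.6341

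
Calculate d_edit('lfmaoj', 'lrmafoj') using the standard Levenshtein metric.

Let D[i][j] be the edit distance between the first i characters of 'lfmaoj' and the first j characters of 'lrmafoj', with D[i][0] = i, D[0][j] = j, and D[i][j] = D[i-1][j-1] if the characters match, else 1 + min(D[i-1][j], D[i][j-1], D[i-1][j-1]). Filling the table (rows: prefixes of 'lfmaoj', columns: prefixes of 'lrmafoj'):
     ε  l  r  m  a  f  o  j
  ε  0  1  2  3  4  5  6  7
  l  1  0  1  2  3  4  5  6
  f  2  1  1  2  3  3  4  5
  m  3  2  2  1  2  3  4  5
  a  4  3  3  2  1  2  3  4
  o  5  4  4  3  2  2  2  3
  j  6  5  5  4  3  3  3  2
The bottom-right entry gives D[6][7] = 2, so no sequence of fewer than 2 edits works. Backtracking through the table gives one optimal edit sequence (2 edits):
  lfmaoj → lrmaoj (sub f→r @2)
  lrmaoj → lrmafoj (ins f @5)
Edit distance = 2.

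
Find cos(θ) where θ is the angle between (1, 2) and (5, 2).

With u = (1, 2), v = (5, 2):
u·v = 1·5 + 2·2 = 5 + 4 = 9.
|u| = √(1² + 2²) = √5, |v| = √(5² + 2²) = √29, so |u||v| = √(5·29) = √145.
cos θ = (u·v)/(|u||v|) = 9/√145 ≈ 0.7474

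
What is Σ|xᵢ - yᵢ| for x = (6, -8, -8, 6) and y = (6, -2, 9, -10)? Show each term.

Σ|x_i - y_i| = |6 - 6| + |-8 - (-2)| + |-8 - 9| + |6 - (-10)| = 0 + 6 + 17 + 16 = 39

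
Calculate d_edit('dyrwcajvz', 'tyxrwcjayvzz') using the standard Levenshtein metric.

Let D[i][j] be the edit distance between the first i characters of 'dyrwcajvz' and the first j characters of 'tyxrwcjayvzz', with D[i][0] = i, D[0][j] = j, and D[i][j] = D[i-1][j-1] if the characters match, else 1 + min(D[i-1][j], D[i][j-1], D[i-1][j-1]). Filling the table (rows: prefixes of 'dyrwcajvz', columns: prefixes of 'tyxrwcjayvzz'):
     ε  t  y  x  r  w  c  j  a  y  v  z  z
  ε  0  1  2  3  4  5  6  7  8  9 10 11 12
  d  1  1  2  3  4  5  6  7  8  9 10 11 12
  y  2  2  1  2  3  4  5  6  7  8  9 10 11
  r  3  3  2  2  2  3  4  5  6  7  8  9 10
  w  4  4  3  3  3  2  3  4  5  6  7  8  9
  c  5  5  4  4  4  3  2  3  4  5  6  7  8
  a  6  6  5  5  5  4  3  3  3  4  5  6  7
  j  7  7  6  6  6  5  4  3  4  4  5  6  7
  v  8  8  7  7  7  6  5  4  4  5  4  5  6
  z  9  9  8  8  8  7  6  5  5  5  5  4  5
The bottom-right entry gives D[9][12] = 5, so no sequence of fewer than 5 edits works. Backtracking through the table gives one optimal edit sequence (5 edits):
  dyrwcajvz → tyrwcajvz (sub d→t @1)
  tyrwcajvz → tyxrwcajvz (ins x @3)
  tyxrwcajvz → tyxrwcjajvz (ins j @7)
  tyxrwcjajvz → tyxrwcjayvz (sub j→y @9)
  tyxrwcjayvz → tyxrwcjayvzz (ins z @11)
Edit distance = 5.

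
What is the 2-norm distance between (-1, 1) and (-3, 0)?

(Σ|x_i - y_i|^2)^(1/2) = (|-1 - (-3)|^2 + |1 - 0|^2)^(1/2)
= (2^2 + 1^2)^(1/2) = (4 + 1)^(1/2) = (5)^(1/2) ≈ 2.2361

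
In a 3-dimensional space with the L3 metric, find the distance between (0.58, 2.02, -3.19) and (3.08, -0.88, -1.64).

(Σ|x_i - y_i|^3)^(1/3) = (|0.58 - 3.08|^3 + |2.02 - (-0.88)|^3 + |-3.19 - (-1.64)|^3)^(1/3)
= (2.5^3 + 2.9^3 + 1.55^3)^(1/3) ≈ (15.625 + 24.389 + 3.7239)^(1/3) = (43.7379)^(1/3) ≈ 3.5233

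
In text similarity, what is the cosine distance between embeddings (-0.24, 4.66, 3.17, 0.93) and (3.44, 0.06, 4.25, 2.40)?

With u = (-0.24, 4.66, 3.17, 0.93), v = (3.44, 0.06, 4.25, 2.40):
u·v = (-0.24)·3.44 + 4.66·0.06 + 3.17·4.25 + 0.93·2.4 = (-0.8256) + 0.2796 + 13.4725 + 2.232 = 15.1585.
|u| = √((-0.24)² + 4.66² + 3.17² + 0.93²) = √(0.0576 + 21.7156 + 10.0489 + 0.8649) = √32.687, |v| = √(3.44² + 0.06² + 4.25² + 2.4²) = √(11.8336 + 0.0036 + 18.0625 + 5.76) = √35.6597.
cos θ = (u·v)/(|u||v|) = 15.1585/(√32.687·√35.6597) ≈ 0.444
Cosine distance = 1 - cos θ ≈ 1 - 0.444 = 0.556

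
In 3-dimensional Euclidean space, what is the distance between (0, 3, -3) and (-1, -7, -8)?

√(Σ(x_i - y_i)²) = √((0 - (-1))² + (3 - (-7))² + (-3 - (-8))²)
= √(1² + 10² + 5²) = √(1 + 100 + 25) = √126 ≈ 11.225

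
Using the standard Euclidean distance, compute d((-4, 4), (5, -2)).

(Σ|x_i - y_i|^2)^(1/2) = (|-4 - 5|^2 + |4 - (-2)|^2)^(1/2)
= (9^2 + 6^2)^(1/2) = (81 + 36)^(1/2) = (117)^(1/2) ≈ 10.8167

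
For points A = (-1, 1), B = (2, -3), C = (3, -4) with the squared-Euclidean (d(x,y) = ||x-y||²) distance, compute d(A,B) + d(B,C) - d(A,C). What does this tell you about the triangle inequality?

d(A,B) = 3² + 4² = 25, d(B,C) = 1² + 1² = 2, d(A,C) = 4² + 5² = 41.
d(A,B) + d(B,C) - d(A,C) = 25 + 2 - 41 = 27 - 41 = -14. This is < 0, so the triangle inequality FAILS for these points (squared-Euclidean is not a metric).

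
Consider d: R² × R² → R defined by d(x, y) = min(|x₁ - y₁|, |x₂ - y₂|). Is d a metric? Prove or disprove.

No. d fails identity of indiscernibles: take x = (3, 0) and y = (3, 8). Then d(x,y) = min(|3 - 3|, |0 - 8|) = min(0, 8) = 0, yet x ≠ y.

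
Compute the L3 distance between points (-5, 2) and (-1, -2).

(Σ|x_i - y_i|^3)^(1/3) = (|-5 - (-1)|^3 + |2 - (-2)|^3)^(1/3)
= (4^3 + 4^3)^(1/3) = (64 + 64)^(1/3) = (128)^(1/3) ≈ 5.0397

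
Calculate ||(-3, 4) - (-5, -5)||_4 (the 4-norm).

(Σ|x_i - y_i|^4)^(1/4) = (|-3 - (-5)|^4 + |4 - (-5)|^4)^(1/4)
= (2^4 + 9^4)^(1/4) = (16 + 6561)^(1/4) = (6577)^(1/4) ≈ 9.0055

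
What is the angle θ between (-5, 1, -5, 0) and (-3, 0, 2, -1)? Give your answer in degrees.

With u = (-5, 1, -5, 0), v = (-3, 0, 2, -1):
u·v = (-5)·(-3) + 1·0 + (-5)·2 + 0·(-1) = 15 + 0 + (-10) + 0 = 5.
|u| = √((-5)² + 1² + (-5)² + 0²) = √51, |v| = √((-3)² + 0² + 2² + (-1)²) = √14, so |u||v| = √(51·14) = √714.
cos θ = (u·v)/(|u||v|) = 5/√714 ≈ 0.18712
θ = arccos(0.18712) ≈ 79.22°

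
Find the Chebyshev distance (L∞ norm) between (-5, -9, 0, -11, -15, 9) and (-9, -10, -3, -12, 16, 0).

max(|x_i - y_i|) = max(|-5 - (-9)|, |-9 - (-10)|, |0 - (-3)|, |-11 - (-12)|, |-15 - 16|, |9 - 0|) = max(4, 1, 3, 1, 31, 9) = 31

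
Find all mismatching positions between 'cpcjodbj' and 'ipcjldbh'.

Differing positions: 1, 5, 8. Hamming distance = 3.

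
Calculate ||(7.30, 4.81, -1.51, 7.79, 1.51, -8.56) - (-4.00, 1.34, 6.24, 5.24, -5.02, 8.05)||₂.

√(Σ(x_i - y_i)²) = √((7.3 - (-4))² + (4.81 - 1.34)² + (-1.51 - 6.24)² + (7.79 - 5.24)² + (1.51 - (-5.02))² + (-8.56 - 8.05)²)
= √(11.3² + 3.47² + (-7.75)² + 2.55² + 6.53² + (-16.61)²) = √(127.69 + 12.0409 + 60.0625 + 6.5025 + 42.6409 + 275.8921) = √524.8289 ≈ 22.9091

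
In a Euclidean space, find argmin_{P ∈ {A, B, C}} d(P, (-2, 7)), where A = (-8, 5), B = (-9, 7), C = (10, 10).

Distances: d(A) ≈ 6.3246, d(B) = 7, d(C) ≈ 12.3693. Nearest: A = (-8, 5) with distance 6.3246.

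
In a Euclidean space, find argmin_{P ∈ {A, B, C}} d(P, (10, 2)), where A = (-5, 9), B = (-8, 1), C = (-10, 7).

Distances: d(A) ≈ 16.5529, d(B) ≈ 18.0278, d(C) ≈ 20.6155. Nearest: A = (-5, 9) with distance 16.5529.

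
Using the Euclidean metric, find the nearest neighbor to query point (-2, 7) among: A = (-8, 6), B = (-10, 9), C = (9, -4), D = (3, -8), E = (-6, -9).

Distances: d(A) ≈ 6.0828, d(B) ≈ 8.2462, d(C) ≈ 15.5563, d(D) ≈ 15.8114, d(E) ≈ 16.4924. Nearest: A = (-8, 6) with distance 6.0828.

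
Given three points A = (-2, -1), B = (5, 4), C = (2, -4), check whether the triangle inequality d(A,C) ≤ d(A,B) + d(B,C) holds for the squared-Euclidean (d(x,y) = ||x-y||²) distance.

d(A,B) = 7² + 5² = 74, d(B,C) = 3² + 8² = 73, d(A,C) = 4² + 3² = 25.
d(A,C) = 25 ≤ 74 + 73 = 147. Triangle inequality is satisfied.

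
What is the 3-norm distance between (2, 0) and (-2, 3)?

(Σ|x_i - y_i|^3)^(1/3) = (|2 - (-2)|^3 + |0 - 3|^3)^(1/3)
= (4^3 + 3^3)^(1/3) = (64 + 27)^(1/3) = (91)^(1/3) ≈ 4.4979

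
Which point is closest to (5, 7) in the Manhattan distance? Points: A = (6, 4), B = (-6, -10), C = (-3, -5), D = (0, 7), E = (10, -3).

Distances: d(A) = 4, d(B) = 28, d(C) = 20, d(D) = 5, d(E) = 15. Nearest: A = (6, 4) with distance 4.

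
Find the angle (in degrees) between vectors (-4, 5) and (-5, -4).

With u = (-4, 5), v = (-5, -4):
u·v = (-4)·(-5) + 5·(-4) = 20 + (-20) = 0.
|u| = √((-4)² + 5²) = √41, |v| = √((-5)² + (-4)²) = √41, so |u||v| = √(41·41) = √1681 = 41.
cos θ = (u·v)/(|u||v|) = 0/41 = 0 (the vectors are orthogonal)
θ = arccos(0) = 90°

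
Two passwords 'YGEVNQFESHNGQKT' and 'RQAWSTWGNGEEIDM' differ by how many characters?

Differing positions: 1, 2, 3, 4, 5, 6, 7, 8, 9, 10, 11, 12, 13, 14, 15. Hamming distance = 15.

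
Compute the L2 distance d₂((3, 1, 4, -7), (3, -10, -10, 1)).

√(Σ(x_i - y_i)²) = √((3 - 3)² + (1 - (-10))² + (4 - (-10))² + (-7 - 1)²)
= √(0² + 11² + 14² + (-8)²) = √(0 + 121 + 196 + 64) = √381 ≈ 19.5192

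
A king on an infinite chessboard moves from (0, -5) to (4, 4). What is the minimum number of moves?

max(|x_i - y_i|) = max(|0 - 4|, |-5 - 4|) = max(4, 9) = 9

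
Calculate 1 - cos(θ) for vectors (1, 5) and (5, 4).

With u = (1, 5), v = (5, 4):
u·v = 1·5 + 5·4 = 5 + 20 = 25.
|u| = √(1² + 5²) = √26, |v| = √(5² + 4²) = √41, so |u||v| = √(26·41) = √1066.
cos θ = (u·v)/(|u||v|) = 25/√1066 ≈ 0.7657
Cosine distance = 1 - cos θ ≈ 1 - 0.7657 = 0.2343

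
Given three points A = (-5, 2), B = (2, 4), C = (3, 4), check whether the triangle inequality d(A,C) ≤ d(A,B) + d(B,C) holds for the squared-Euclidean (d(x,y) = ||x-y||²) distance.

d(A,B) = 7² + 2² = 53, d(B,C) = 1² + 0² = 1, d(A,C) = 8² + 2² = 68.
d(A,C) = 68 > 53 + 1 = 54. Triangle inequality is VIOLATED. (Squared-Euclidean is not a metric — this is a counterexample.)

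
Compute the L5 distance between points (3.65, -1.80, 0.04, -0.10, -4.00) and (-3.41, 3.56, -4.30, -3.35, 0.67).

(Σ|x_i - y_i|^5)^(1/5) = (|3.65 - (-3.41)|^5 + |-1.8 - 3.56|^5 + |0.04 - (-4.3)|^5 + |-0.1 - (-3.35)|^5 + |-4 - 0.67|^5)^(1/5)
= (7.06^5 + 5.36^5 + 4.34^5 + 3.25^5 + 4.67^5)^(1/5) ≈ (17539.7543 + 4424.09 + 1539.7445 + 362.5908 + 2221.1833)^(1/5) = (26087.3629)^(1/5) ≈ 7.6434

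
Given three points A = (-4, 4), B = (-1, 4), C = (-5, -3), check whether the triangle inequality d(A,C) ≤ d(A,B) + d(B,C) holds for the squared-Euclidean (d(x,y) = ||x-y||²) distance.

d(A,B) = 3² + 0² = 9, d(B,C) = 4² + 7² = 65, d(A,C) = 1² + 7² = 50.
d(A,C) = 50 ≤ 9 + 65 = 74. Triangle inequality is satisfied.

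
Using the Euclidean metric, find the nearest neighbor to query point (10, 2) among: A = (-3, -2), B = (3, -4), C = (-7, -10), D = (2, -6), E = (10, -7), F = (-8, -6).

Distances: d(A) ≈ 13.6015, d(B) ≈ 9.2195, d(C) ≈ 20.8087, d(D) ≈ 11.3137, d(E) = 9, d(F) ≈ 19.6977. Nearest: E = (10, -7) with distance 9.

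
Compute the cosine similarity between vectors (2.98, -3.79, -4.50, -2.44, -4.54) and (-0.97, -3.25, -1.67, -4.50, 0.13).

With u = (2.98, -3.79, -4.50, -2.44, -4.54), v = (-0.97, -3.25, -1.67, -4.50, 0.13):
u·v = 2.98·(-0.97) + (-3.79)·(-3.25) + (-4.5)·(-1.67) + (-2.44)·(-4.5) + (-4.54)·0.13 = (-2.8906) + 12.3175 + 7.515 + 10.98 + (-0.5902) = 27.3317.
|u| = √(2.98² + (-3.79)² + (-4.5)² + (-2.44)² + (-4.54)²) = √(8.8804 + 14.3641 + 20.25 + 5.9536 + 20.6116) = √70.0597, |v| = √((-0.97)² + (-3.25)² + (-1.67)² + (-4.5)² + 0.13²) = √(0.9409 + 10.5625 + 2.7889 + 20.25 + 0.0169) = √34.5592.
cos θ = (u·v)/(|u||v|) = 27.3317/(√70.0597·√34.5592) ≈ 0.5555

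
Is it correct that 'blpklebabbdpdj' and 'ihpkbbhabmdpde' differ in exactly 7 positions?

Differing positions: 1, 2, 5, 6, 7, 10, 14. Hamming distance = 7, so the claim is true.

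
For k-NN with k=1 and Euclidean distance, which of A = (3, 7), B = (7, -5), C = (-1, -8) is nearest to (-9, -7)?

Distances: d(A) ≈ 18.4391, d(B) ≈ 16.1245, d(C) ≈ 8.0623. Nearest: C = (-1, -8) with distance 8.0623.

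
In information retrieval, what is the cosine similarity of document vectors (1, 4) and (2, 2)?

With u = (1, 4), v = (2, 2):
u·v = 1·2 + 4·2 = 2 + 8 = 10.
|u| = √(1² + 4²) = √17, |v| = √(2² + 2²) = √8, so |u||v| = √(17·8) = √136.
cos θ = (u·v)/(|u||v|) = 10/√136 ≈ 0.8575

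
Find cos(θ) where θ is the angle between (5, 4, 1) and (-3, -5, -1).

With u = (5, 4, 1), v = (-3, -5, -1):
u·v = 5·(-3) + 4·(-5) + 1·(-1) = (-15) + (-20) + (-1) = -36.
|u| = √(5² + 4² + 1²) = √42, |v| = √((-3)² + (-5)² + (-1)²) = √35, so |u||v| = √(42·35) = √1470.
cos θ = (u·v)/(|u||v|) = -36/√1470 ≈ -0.939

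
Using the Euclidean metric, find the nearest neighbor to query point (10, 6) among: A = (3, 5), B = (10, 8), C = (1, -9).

Distances: d(A) ≈ 7.0711, d(B) = 2, d(C) ≈ 17.4929. Nearest: B = (10, 8) with distance 2.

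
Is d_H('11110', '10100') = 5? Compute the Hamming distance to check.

Differing positions: 2, 4. Hamming distance = 2, so the claim that d_H = 5 is false.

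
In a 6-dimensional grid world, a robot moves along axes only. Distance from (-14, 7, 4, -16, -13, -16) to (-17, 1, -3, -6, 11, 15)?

Σ|x_i - y_i| = |-14 - (-17)| + |7 - 1| + |4 - (-3)| + |-16 - (-6)| + |-13 - 11| + |-16 - 15| = 3 + 6 + 7 + 10 + 24 + 31 = 81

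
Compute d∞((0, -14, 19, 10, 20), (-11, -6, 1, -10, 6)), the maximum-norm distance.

max(|x_i - y_i|) = max(|0 - (-11)|, |-14 - (-6)|, |19 - 1|, |10 - (-10)|, |20 - 6|) = max(11, 8, 18, 20, 14) = 20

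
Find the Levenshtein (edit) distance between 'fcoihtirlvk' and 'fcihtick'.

Let D[i][j] be the edit distance between the first i characters of 'fcoihtirlvk' and the first j characters of 'fcihtick', with D[i][0] = i, D[0][j] = j, and D[i][j] = D[i-1][j-1] if the characters match, else 1 + min(D[i-1][j], D[i][j-1], D[i-1][j-1]). Filling the table (rows: prefixes of 'fcoihtirlvk', columns: prefixes of 'fcihtick'):
     ε  f  c  i  h  t  i  c  k
  ε  0  1  2  3  4  5  6  7  8
  f  1  0  1  2  3  4  5  6  7
  c  2  1  0  1  2  3  4  5  6
  o  3  2  1  1  2  3  4  5  6
  i  4  3  2  1  2  3  3  4  5
  h  5  4  3  2  1  2  3  4  5
  t  6  5  4  3  2  1  2  3  4
  i  7  6  5  4  3  2  1  2  3
  r  8  7  6  5  4  3  2  2  3
  l  9  8  7  6  5  4  3  3  3
  v 10  9  8  7  6  5  4  4  4
  k 11 10  9  8  7  6  5  5  4
The bottom-right entry gives D[11][8] = 4, so no sequence of fewer than 4 edits works. Backtracking through the table gives one optimal edit sequence (4 edits):
  fcoihtirlvk → fcihtirlvk (del o @3)
  fcihtirlvk → fcihtilvk (del r @7)
  fcihtilvk → fcihtivk (del l @7)
  fcihtivk → fcihtick (sub v→c @7)
Edit distance = 4.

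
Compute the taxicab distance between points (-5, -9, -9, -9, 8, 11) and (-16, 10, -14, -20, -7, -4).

Σ|x_i - y_i| = |-5 - (-16)| + |-9 - 10| + |-9 - (-14)| + |-9 - (-20)| + |8 - (-7)| + |11 - (-4)| = 11 + 19 + 5 + 11 + 15 + 15 = 76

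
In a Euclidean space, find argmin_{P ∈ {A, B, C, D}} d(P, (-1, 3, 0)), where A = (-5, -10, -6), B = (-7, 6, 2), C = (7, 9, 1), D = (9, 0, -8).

Distances: d(A) ≈ 14.8661, d(B) = 7, d(C) ≈ 10.0499, d(D) ≈ 13.1529. Nearest: B = (-7, 6, 2) with distance 7.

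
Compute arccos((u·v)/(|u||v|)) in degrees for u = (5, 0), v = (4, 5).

With u = (5, 0), v = (4, 5):
u·v = 5·4 + 0·5 = 20 + 0 = 20.
|u| = √(5² + 0²) = √25, |v| = √(4² + 5²) = √41, so |u||v| = √(25·41) = √1025.
cos θ = (u·v)/(|u||v|) = 20/√1025 ≈ 0.624695
θ = arccos(0.624695) ≈ 51.34°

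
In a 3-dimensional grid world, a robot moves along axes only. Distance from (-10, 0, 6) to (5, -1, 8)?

Σ|x_i - y_i| = |-10 - 5| + |0 - (-1)| + |6 - 8| = 15 + 1 + 2 = 18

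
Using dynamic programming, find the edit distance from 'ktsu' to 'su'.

Let D[i][j] be the edit distance between the first i characters of 'ktsu' and the first j characters of 'su', with D[i][0] = i, D[0][j] = j, and D[i][j] = D[i-1][j-1] if the characters match, else 1 + min(D[i-1][j], D[i][j-1], D[i-1][j-1]). Filling the table (rows: prefixes of 'ktsu', columns: prefixes of 'su'):
     ε  s  u
  ε  0  1  2
  k  1  1  2
  t  2  2  2
  s  3  2  3
  u  4  3  2
The bottom-right entry gives D[4][2] = 2, so no sequence of fewer than 2 edits works. Backtracking through the table gives one optimal edit sequence (2 edits):
  ktsu → tsu (del k @1)
  tsu → su (del t @1)
Edit distance = 2.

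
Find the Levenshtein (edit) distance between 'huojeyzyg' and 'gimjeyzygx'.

Let D[i][j] be the edit distance between the first i characters of 'huojeyzyg' and the first j characters of 'gimjeyzygx', with D[i][0] = i, D[0][j] = j, and D[i][j] = D[i-1][j-1] if the characters match, else 1 + min(D[i-1][j], D[i][j-1], D[i-1][j-1]). Filling the table (rows: prefixes of 'huojeyzyg', columns: prefixes of 'gimjeyzygx'):
     ε  g  i  m  j  e  y  z  y  g  x
  ε  0  1  2  3  4  5  6  7  8  9 10
  h  1  1  2  3  4  5  6  7  8  9 10
  u  2  2  2  3  4  5  6  7  8  9 10
  o  3  3  3  3  4  5  6  7  8  9 10
  j  4  4  4  4  3  4  5  6  7  8  9
  e  5  5  5  5  4  3  4  5  6  7  8
  y  6  6  6  6  5  4  3  4  5  6  7
  z  7  7  7  7  6  5  4  3  4  5  6
  y  8  8  8  8  7  6  5  4  3  4  5
  g  9  8  9  9  8  7  6  5  4  3  4
The bottom-right entry gives D[9][10] = 4, so no sequence of fewer than 4 edits works. Backtracking through the table gives one optimal edit sequence (4 edits):
  huojeyzyg → guojeyzyg (sub h→g @1)
  guojeyzyg → giojeyzyg (sub u→i @2)
  giojeyzyg → gimjeyzyg (sub o→m @3)
  gimjeyzyg → gimjeyzygx (ins x @10)
Edit distance = 4.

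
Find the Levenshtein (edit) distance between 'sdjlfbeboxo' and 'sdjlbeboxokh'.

Let D[i][j] be the edit distance between the first i characters of 'sdjlfbeboxo' and the first j characters of 'sdjlbeboxokh', with D[i][0] = i, D[0][j] = j, and D[i][j] = D[i-1][j-1] if the characters match, else 1 + min(D[i-1][j], D[i][j-1], D[i-1][j-1]). Filling the table (rows: prefixes of 'sdjlfbeboxo', columns: prefixes of 'sdjlbeboxokh'):
     ε  s  d  j  l  b  e  b  o  x  o  k  h
  ε  0  1  2  3  4  5  6  7  8  9 10 11 12
  s  1  0  1  2  3  4  5  6  7  8  9 10 11
  d  2  1  0  1  2  3  4  5  6  7  8  9 10
  j  3  2  1  0  1  2  3  4  5  6  7  8  9
  l  4  3  2  1  0  1  2  3  4  5  6  7  8
  f  5  4  3  2  1  1  2  3  4  5  6  7  8
  b  6  5  4  3  2  1  2  2  3  4  5  6  7
  e  7  6  5  4  3  2  1  2  3  4  5  6  7
  b  8  7  6  5  4  3  2  1  2  3  4  5  6
  o  9  8  7  6  5  4  3  2  1  2  3  4  5
  x 10  9  8  7  6  5  4  3  2  1  2  3  4
  o 11 10  9  8  7  6  5  4  3  2  1  2  3
The bottom-right entry gives D[11][12] = 3, so no sequence of fewer than 3 edits works. Backtracking through the table gives one optimal edit sequence (3 edits):
  sdjlfbeboxo → sdjlbeboxo (del f @5)
  sdjlbeboxo → sdjlbeboxok (ins k @11)
  sdjlbeboxok → sdjlbeboxokh (ins h @12)
Edit distance = 3.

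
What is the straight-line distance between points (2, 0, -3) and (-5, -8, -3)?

√(Σ(x_i - y_i)²) = √((2 - (-5))² + (0 - (-8))² + (-3 - (-3))²)
= √(7² + 8² + 0²) = √(49 + 64 + 0) = √113 ≈ 10.6301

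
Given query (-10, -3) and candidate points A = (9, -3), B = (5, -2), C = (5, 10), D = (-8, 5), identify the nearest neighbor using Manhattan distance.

Distances: d(A) = 19, d(B) = 16, d(C) = 28, d(D) = 10. Nearest: D = (-8, 5) with distance 10.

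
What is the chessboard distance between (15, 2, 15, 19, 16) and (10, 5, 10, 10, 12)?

max(|x_i - y_i|) = max(|15 - 10|, |2 - 5|, |15 - 10|, |19 - 10|, |16 - 12|) = max(5, 3, 5, 9, 4) = 9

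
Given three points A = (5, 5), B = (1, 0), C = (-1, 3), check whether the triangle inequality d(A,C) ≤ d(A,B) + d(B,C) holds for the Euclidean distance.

d(A,B) = √(4² + 5²) = √41 ≈ 6.4031, d(B,C) = √(2² + 3²) = √13 ≈ 3.6056, d(A,C) = √(6² + 2²) = √40 ≈ 6.3246.
d(A,C) ≈ 6.3246 ≤ 6.4031 + 3.6056 = 10.0087. Triangle inequality is satisfied.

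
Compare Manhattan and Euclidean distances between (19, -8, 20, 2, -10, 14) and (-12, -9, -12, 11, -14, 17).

L1 = |19 - (-12)| + |-8 - (-9)| + |20 - (-12)| + |2 - 11| + |-10 - (-14)| + |14 - 17| = 31 + 1 + 32 + 9 + 4 + 3 = 80
L2 = √(31² + 1² + 32² + 9² + 4² + 3²) = √2092 ≈ 45.7384
L1 ≥ L2 always (equality iff movement is along one axis); L1 > L2 here.
Ratio L1/L2 = 80/√2092 ≈ 1.7491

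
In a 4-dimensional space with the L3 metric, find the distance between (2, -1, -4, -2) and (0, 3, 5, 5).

(Σ|x_i - y_i|^3)^(1/3) = (|2 - 0|^3 + |-1 - 3|^3 + |-4 - 5|^3 + |-2 - 5|^3)^(1/3)
= (2^3 + 4^3 + 9^3 + 7^3)^(1/3) = (8 + 64 + 729 + 343)^(1/3) = (1144)^(1/3) ≈ 10.4586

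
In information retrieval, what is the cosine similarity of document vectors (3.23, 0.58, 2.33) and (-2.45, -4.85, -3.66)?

With u = (3.23, 0.58, 2.33), v = (-2.45, -4.85, -3.66):
u·v = 3.23·(-2.45) + 0.58·(-4.85) + 2.33·(-3.66) = (-7.9135) + (-2.813) + (-8.5278) = -19.2543.
|u| = √(3.23² + 0.58² + 2.33²) = √(10.4329 + 0.3364 + 5.4289) = √16.1982, |v| = √((-2.45)² + (-4.85)² + (-3.66)²) = √(6.0025 + 23.5225 + 13.3956) = √42.9206.
cos θ = (u·v)/(|u||v|) = -19.2543/(√16.1982·√42.9206) ≈ -0.7302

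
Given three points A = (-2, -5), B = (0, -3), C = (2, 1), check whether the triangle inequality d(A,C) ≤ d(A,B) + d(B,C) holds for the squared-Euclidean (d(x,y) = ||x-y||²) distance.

d(A,B) = 2² + 2² = 8, d(B,C) = 2² + 4² = 20, d(A,C) = 4² + 6² = 52.
d(A,C) = 52 > 8 + 20 = 28. Triangle inequality is VIOLATED. (Squared-Euclidean is not a metric — this is a counterexample.)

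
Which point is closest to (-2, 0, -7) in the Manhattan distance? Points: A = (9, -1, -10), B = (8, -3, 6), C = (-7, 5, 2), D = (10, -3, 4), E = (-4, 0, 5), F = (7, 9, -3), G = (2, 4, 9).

Distances: d(A) = 15, d(B) = 26, d(C) = 19, d(D) = 26, d(E) = 14, d(F) = 22, d(G) = 24. Nearest: E = (-4, 0, 5) with distance 14.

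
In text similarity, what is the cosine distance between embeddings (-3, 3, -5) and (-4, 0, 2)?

With u = (-3, 3, -5), v = (-4, 0, 2):
u·v = (-3)·(-4) + 3·0 + (-5)·2 = 12 + 0 + (-10) = 2.
|u| = √((-3)² + 3² + (-5)²) = √43, |v| = √((-4)² + 0² + 2²) = √20, so |u||v| = √(43·20) = √860.
cos θ = (u·v)/(|u||v|) = 2/√860 ≈ 0.0682
Cosine distance = 1 - cos θ ≈ 1 - 0.0682 = 0.9318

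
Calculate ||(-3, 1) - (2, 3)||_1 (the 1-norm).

Σ|x_i - y_i| = |-3 - 2| + |1 - 3| = 5 + 2 = 7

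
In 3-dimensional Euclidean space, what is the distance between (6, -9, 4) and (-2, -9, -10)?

√(Σ(x_i - y_i)²) = √((6 - (-2))² + (-9 - (-9))² + (4 - (-10))²)
= √(8² + 0² + 14²) = √(64 + 0 + 196) = √260 ≈ 16.1245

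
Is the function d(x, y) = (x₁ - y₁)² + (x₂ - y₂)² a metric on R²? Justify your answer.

No. The squared Euclidean distance fails the triangle inequality. Counterexample: x = (0, 0), y = (4, 3), z = (8, 6). d(x,z) = 8² + 6² = 100, but d(x,y) + d(y,z) = (4² + 3²) + (4² + 3²) = 25 + 25 = 50. Since 100 > 50, the triangle inequality is violated. (Note: √d, the ordinary Euclidean distance, IS a metric.)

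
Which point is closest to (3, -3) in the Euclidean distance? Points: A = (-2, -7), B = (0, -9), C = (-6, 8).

Distances: d(A) ≈ 6.4031, d(B) ≈ 6.7082, d(C) ≈ 14.2127. Nearest: A = (-2, -7) with distance 6.4031.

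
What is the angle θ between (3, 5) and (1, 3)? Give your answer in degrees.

With u = (3, 5), v = (1, 3):
u·v = 3·1 + 5·3 = 3 + 15 = 18.
|u| = √(3² + 5²) = √34, |v| = √(1² + 3²) = √10, so |u||v| = √(34·10) = √340.
cos θ = (u·v)/(|u||v|) = 18/√340 ≈ 0.976187
θ = arccos(0.976187) ≈ 12.53°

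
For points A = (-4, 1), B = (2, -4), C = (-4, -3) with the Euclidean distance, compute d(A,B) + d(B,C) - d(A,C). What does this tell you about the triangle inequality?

d(A,B) = √(6² + 5²) = √61 ≈ 7.8102, d(B,C) = √(6² + 1²) = √37 ≈ 6.0828, d(A,C) = √(0² + 4²) = √16 = 4.
d(A,B) + d(B,C) - d(A,C) = 7.8102 + 6.0828 - 4 = 13.893 - 4 = 9.893 (to 4 decimal places). This is ≥ 0, so the triangle inequality holds for these points.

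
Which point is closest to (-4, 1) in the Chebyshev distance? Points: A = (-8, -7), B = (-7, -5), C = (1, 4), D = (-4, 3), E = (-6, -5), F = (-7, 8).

Distances: d(A) = 8, d(B) = 6, d(C) = 5, d(D) = 2, d(E) = 6, d(F) = 7. Nearest: D = (-4, 3) with distance 2.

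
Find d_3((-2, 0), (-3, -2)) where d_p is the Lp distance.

(Σ|x_i - y_i|^3)^(1/3) = (|-2 - (-3)|^3 + |0 - (-2)|^3)^(1/3)
= (1^3 + 2^3)^(1/3) = (1 + 8)^(1/3) = (9)^(1/3) ≈ 2.0801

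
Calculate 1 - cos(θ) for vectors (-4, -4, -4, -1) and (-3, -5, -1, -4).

With u = (-4, -4, -4, -1), v = (-3, -5, -1, -4):
u·v = (-4)·(-3) + (-4)·(-5) + (-4)·(-1) + (-1)·(-4) = 12 + 20 + 4 + 4 = 40.
|u| = √((-4)² + (-4)² + (-4)² + (-1)²) = √49, |v| = √((-3)² + (-5)² + (-1)² + (-4)²) = √51, so |u||v| = √(49·51) = √2499.
cos θ = (u·v)/(|u||v|) = 40/√2499 ≈ 0.8002
Cosine distance = 1 - cos θ ≈ 1 - 0.8002 = 0.1998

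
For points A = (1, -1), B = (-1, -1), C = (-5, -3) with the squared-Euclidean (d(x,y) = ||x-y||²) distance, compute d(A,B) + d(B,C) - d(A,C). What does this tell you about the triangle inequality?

d(A,B) = 2² + 0² = 4, d(B,C) = 4² + 2² = 20, d(A,C) = 6² + 2² = 40.
d(A,B) + d(B,C) - d(A,C) = 4 + 20 - 40 = 24 - 40 = -16. This is < 0, so the triangle inequality FAILS for these points (squared-Euclidean is not a metric).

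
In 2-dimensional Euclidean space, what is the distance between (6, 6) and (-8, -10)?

√(Σ(x_i - y_i)²) = √((6 - (-8))² + (6 - (-10))²)
= √(14² + 16²) = √(196 + 256) = √452 ≈ 21.2603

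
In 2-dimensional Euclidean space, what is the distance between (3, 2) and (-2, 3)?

√(Σ(x_i - y_i)²) = √((3 - (-2))² + (2 - 3)²)
= √(5² + (-1)²) = √(25 + 1) = √26 ≈ 5.099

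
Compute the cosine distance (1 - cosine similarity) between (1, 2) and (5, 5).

With u = (1, 2), v = (5, 5):
u·v = 1·5 + 2·5 = 5 + 10 = 15.
|u| = √(1² + 2²) = √5, |v| = √(5² + 5²) = √50, so |u||v| = √(5·50) = √250.
cos θ = (u·v)/(|u||v|) = 15/√250 ≈ 0.9487
Cosine distance = 1 - cos θ ≈ 1 - 0.9487 = 0.0513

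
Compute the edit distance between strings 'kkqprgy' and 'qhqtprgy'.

Let D[i][j] be the edit distance between the first i characters of 'kkqprgy' and the first j characters of 'qhqtprgy', with D[i][0] = i, D[0][j] = j, and D[i][j] = D[i-1][j-1] if the characters match, else 1 + min(D[i-1][j], D[i][j-1], D[i-1][j-1]). Filling the table (rows: prefixes of 'kkqprgy', columns: prefixes of 'qhqtprgy'):
     ε  q  h  q  t  p  r  g  y
  ε  0  1  2  3  4  5  6  7  8
  k  1  1  2  3  4  5  6  7  8
  k  2  2  2  3  4  5  6  7  8
  q  3  2  3  2  3  4  5  6  7
  p  4  3  3  3  3  3  4  5  6
  r  5  4  4  4  4  4  3  4  5
  g  6  5  5  5  5  5  4  3  4
  y  7  6  6  6  6  6  5  4  3
The bottom-right entry gives D[7][8] = 3, so no sequence of fewer than 3 edits works. Backtracking through the table gives one optimal edit sequence (3 edits):
  kkqprgy → qkqprgy (sub k→q @1)
  qkqprgy → qhqprgy (sub k→h @2)
  qhqprgy → qhqtprgy (ins t @4)
Edit distance = 3.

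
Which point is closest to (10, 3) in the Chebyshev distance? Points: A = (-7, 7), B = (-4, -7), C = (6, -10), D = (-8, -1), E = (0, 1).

Distances: d(A) = 17, d(B) = 14, d(C) = 13, d(D) = 18, d(E) = 10. Nearest: E = (0, 1) with distance 10.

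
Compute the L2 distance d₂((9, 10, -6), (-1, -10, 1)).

√(Σ(x_i - y_i)²) = √((9 - (-1))² + (10 - (-10))² + (-6 - 1)²)
= √(10² + 20² + (-7)²) = √(100 + 400 + 49) = √549 ≈ 23.4307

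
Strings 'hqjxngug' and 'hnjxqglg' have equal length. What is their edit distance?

Let D[i][j] be the edit distance between the first i characters of 'hqjxngug' and the first j characters of 'hnjxqglg', with D[i][0] = i, D[0][j] = j, and D[i][j] = D[i-1][j-1] if the characters match, else 1 + min(D[i-1][j], D[i][j-1], D[i-1][j-1]). Filling the table (rows: prefixes of 'hqjxngug', columns: prefixes of 'hnjxqglg'):
     ε  h  n  j  x  q  g  l  g
  ε  0  1  2  3  4  5  6  7  8
  h  1  0  1  2  3  4  5  6  7
  q  2  1  1  2  3  3  4  5  6
  j  3  2  2  1  2  3  4  5  6
  x  4  3  3  2  1  2  3  4  5
  n  5  4  3  3  2  2  3  4  5
  g  6  5  4  4  3  3  2  3  4
  u  7  6  5  5  4  4  3  3  4
  g  8  7  6  6  5  5  4  4  3
The bottom-right entry gives D[8][8] = 3, so no sequence of fewer than 3 edits works. Backtracking through the table gives one optimal edit sequence (3 edits):
  hqjxngug → hnjxngug (sub q→n @2)
  hnjxngug → hnjxqgug (sub n→q @5)
  hnjxqgug → hnjxqglg (sub u→l @7)
Edit distance = 3.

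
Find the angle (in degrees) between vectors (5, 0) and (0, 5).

With u = (5, 0), v = (0, 5):
u·v = 5·0 + 0·5 = 0 + 0 = 0.
|u| = √(5² + 0²) = √25, |v| = √(0² + 5²) = √25, so |u||v| = √(25·25) = √625 = 25.
cos θ = (u·v)/(|u||v|) = 0/25 = 0 (the vectors are orthogonal)
θ = arccos(0) = 90°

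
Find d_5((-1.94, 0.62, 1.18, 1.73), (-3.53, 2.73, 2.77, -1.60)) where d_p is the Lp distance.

(Σ|x_i - y_i|^5)^(1/5) = (|-1.94 - (-3.53)|^5 + |0.62 - 2.73|^5 + |1.18 - 2.77|^5 + |1.73 - (-1.6)|^5)^(1/5)
= (1.59^5 + 2.11^5 + 1.59^5 + 3.33^5)^(1/5) ≈ (10.1622 + 41.8227 + 10.1622 + 409.4691)^(1/5) = (471.6162)^(1/5) ≈ 3.4255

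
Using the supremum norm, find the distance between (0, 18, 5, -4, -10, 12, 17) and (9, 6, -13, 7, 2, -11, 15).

max(|x_i - y_i|) = max(|0 - 9|, |18 - 6|, |5 - (-13)|, |-4 - 7|, |-10 - 2|, |12 - (-11)|, |17 - 15|) = max(9, 12, 18, 11, 12, 23, 2) = 23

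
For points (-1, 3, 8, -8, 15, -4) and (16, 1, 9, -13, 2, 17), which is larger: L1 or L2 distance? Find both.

L1 = |-1 - 16| + |3 - 1| + |8 - 9| + |-8 - (-13)| + |15 - 2| + |-4 - 17| = 17 + 2 + 1 + 5 + 13 + 21 = 59
L2 = √(17² + 2² + 1² + 5² + 13² + 21²) = √929 ≈ 30.4795
L1 ≥ L2 always (equality iff movement is along one axis); L1 > L2 here.
Ratio L1/L2 = 59/√929 ≈ 1.9357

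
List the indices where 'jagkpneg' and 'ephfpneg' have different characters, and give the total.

Differing positions: 1, 2, 3, 4. Hamming distance = 4.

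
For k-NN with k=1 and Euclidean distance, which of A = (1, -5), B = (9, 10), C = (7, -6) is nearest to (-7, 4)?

Distances: d(A) ≈ 12.0416, d(B) ≈ 17.088, d(C) ≈ 17.2047. Nearest: A = (1, -5) with distance 12.0416.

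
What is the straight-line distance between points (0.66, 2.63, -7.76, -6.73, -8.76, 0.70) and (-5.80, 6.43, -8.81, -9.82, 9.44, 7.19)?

√(Σ(x_i - y_i)²) = √((0.66 - (-5.8))² + (2.63 - 6.43)² + (-7.76 - (-8.81))² + (-6.73 - (-9.82))² + (-8.76 - 9.44)² + (0.7 - 7.19)²)
= √(6.46² + (-3.8)² + 1.05² + 3.09² + (-18.2)² + (-6.49)²) = √(41.7316 + 14.44 + 1.1025 + 9.5481 + 331.24 + 42.1201) = √440.1823 ≈ 20.9805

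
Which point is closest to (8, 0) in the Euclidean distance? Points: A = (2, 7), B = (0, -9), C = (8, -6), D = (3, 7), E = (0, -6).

Distances: d(A) ≈ 9.2195, d(B) ≈ 12.0416, d(C) = 6, d(D) ≈ 8.6023, d(E) = 10. Nearest: C = (8, -6) with distance 6.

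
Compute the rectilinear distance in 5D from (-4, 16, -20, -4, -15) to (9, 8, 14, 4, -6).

Σ|x_i - y_i| = |-4 - 9| + |16 - 8| + |-20 - 14| + |-4 - 4| + |-15 - (-6)| = 13 + 8 + 34 + 8 + 9 = 72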